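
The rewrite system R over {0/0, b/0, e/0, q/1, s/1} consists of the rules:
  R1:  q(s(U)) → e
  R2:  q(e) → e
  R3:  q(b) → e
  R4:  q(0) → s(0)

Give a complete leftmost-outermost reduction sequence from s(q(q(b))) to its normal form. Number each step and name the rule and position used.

s(e)

1. s(q(q(b)))  →  s(q(e))   [R3 at 1.1]
2. s(q(e))  →  s(e)   [R2 at 1]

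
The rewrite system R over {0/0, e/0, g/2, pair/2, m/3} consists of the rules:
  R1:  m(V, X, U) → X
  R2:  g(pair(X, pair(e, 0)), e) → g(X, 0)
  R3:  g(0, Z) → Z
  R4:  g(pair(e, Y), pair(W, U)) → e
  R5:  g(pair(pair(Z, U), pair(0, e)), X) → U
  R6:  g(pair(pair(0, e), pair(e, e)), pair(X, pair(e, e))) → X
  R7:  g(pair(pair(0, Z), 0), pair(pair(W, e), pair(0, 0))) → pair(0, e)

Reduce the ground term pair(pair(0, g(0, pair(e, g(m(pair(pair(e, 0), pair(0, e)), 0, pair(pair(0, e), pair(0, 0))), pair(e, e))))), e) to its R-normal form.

1. pair(pair(0, g(0, pair(e, g(m(pair(pair(e, 0), pair(0, e)), 0, pair(pair(0, e), pair(0, 0))), pair(e, e))))), e)  →  pair(pair(0, pair(e, g(m(pair(pair(e, 0), pair(0, e)), 0, pair(pair(0, e), pair(0, 0))), pair(e, e)))), e)   [R3 at 1.2]
2. pair(pair(0, pair(e, g(m(pair(pair(e, 0), pair(0, e)), 0, pair(pair(0, e), pair(0, 0))), pair(e, e)))), e)  →  pair(pair(0, pair(e, g(0, pair(e, e)))), e)   [R1 at 1.2.2.1]
3. pair(pair(0, pair(e, g(0, pair(e, e)))), e)  →  pair(pair(0, pair(e, pair(e, e))), e)   [R3 at 1.2.2]

pair(pair(0, pair(e, pair(e, e))), e)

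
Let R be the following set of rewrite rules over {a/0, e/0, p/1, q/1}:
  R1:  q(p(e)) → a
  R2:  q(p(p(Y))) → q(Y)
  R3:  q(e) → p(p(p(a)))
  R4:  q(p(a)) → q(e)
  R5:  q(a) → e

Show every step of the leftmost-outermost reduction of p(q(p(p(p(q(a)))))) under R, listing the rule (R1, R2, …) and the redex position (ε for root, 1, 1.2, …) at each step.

1. p(q(p(p(p(q(a))))))  →  p(q(p(q(a))))   [R2 at 1]
2. p(q(p(q(a))))  →  p(q(p(e)))   [R5 at 1.1.1]
3. p(q(p(e)))  →  p(a)   [R1 at 1]

p(a)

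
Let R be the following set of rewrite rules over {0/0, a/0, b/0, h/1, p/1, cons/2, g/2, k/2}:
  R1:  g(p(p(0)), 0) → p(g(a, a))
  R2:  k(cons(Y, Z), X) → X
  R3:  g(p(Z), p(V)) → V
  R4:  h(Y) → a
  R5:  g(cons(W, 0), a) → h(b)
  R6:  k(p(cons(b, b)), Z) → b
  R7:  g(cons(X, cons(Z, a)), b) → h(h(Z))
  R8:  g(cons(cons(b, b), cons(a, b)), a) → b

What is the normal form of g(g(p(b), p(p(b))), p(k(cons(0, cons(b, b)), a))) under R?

1. g(g(p(b), p(p(b))), p(k(cons(0, cons(b, b)), a)))  →  g(p(b), p(k(cons(0, cons(b, b)), a)))   [R3 at 1]
2. g(p(b), p(k(cons(0, cons(b, b)), a)))  →  k(cons(0, cons(b, b)), a)   [R3 at ε]
3. k(cons(0, cons(b, b)), a)  →  a   [R2 at ε]

a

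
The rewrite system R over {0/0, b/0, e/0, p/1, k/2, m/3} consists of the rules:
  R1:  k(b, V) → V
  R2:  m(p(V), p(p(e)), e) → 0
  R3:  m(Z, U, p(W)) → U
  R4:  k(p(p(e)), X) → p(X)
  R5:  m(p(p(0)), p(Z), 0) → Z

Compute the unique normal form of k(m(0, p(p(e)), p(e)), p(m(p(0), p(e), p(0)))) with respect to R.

p(p(p(e)))

1. k(m(0, p(p(e)), p(e)), p(m(p(0), p(e), p(0))))  →  k(p(p(e)), p(m(p(0), p(e), p(0))))   [R3 at 1]
2. k(p(p(e)), p(m(p(0), p(e), p(0))))  →  p(p(m(p(0), p(e), p(0))))   [R4 at ε]
3. p(p(m(p(0), p(e), p(0))))  →  p(p(p(e)))   [R3 at 1.1]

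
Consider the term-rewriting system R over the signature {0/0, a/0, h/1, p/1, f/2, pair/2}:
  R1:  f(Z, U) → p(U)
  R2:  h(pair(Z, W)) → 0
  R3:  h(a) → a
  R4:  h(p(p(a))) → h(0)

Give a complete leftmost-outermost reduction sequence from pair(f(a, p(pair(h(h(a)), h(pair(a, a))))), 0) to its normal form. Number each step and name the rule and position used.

pair(p(p(pair(a, 0))), 0)

1. pair(f(a, p(pair(h(h(a)), h(pair(a, a))))), 0)  →  pair(p(p(pair(h(h(a)), h(pair(a, a))))), 0)   [R1 at 1]
2. pair(p(p(pair(h(h(a)), h(pair(a, a))))), 0)  →  pair(p(p(pair(h(a), h(pair(a, a))))), 0)   [R3 at 1.1.1.1.1]
3. pair(p(p(pair(h(a), h(pair(a, a))))), 0)  →  pair(p(p(pair(a, h(pair(a, a))))), 0)   [R3 at 1.1.1.1]
4. pair(p(p(pair(a, h(pair(a, a))))), 0)  →  pair(p(p(pair(a, 0))), 0)   [R2 at 1.1.1.2]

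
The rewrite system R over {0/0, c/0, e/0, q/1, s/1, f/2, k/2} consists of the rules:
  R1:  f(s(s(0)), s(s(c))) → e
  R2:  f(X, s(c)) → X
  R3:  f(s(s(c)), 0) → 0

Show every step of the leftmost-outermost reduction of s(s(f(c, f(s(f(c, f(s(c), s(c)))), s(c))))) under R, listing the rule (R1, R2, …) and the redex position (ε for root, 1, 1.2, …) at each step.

1. s(s(f(c, f(s(f(c, f(s(c), s(c)))), s(c)))))  →  s(s(f(c, s(f(c, f(s(c), s(c)))))))   [R2 at 1.1.2]
2. s(s(f(c, s(f(c, f(s(c), s(c)))))))  →  s(s(f(c, s(f(c, s(c))))))   [R2 at 1.1.2.1.2]
3. s(s(f(c, s(f(c, s(c))))))  →  s(s(f(c, s(c))))   [R2 at 1.1.2.1]
4. s(s(f(c, s(c))))  →  s(s(c))   [R2 at 1.1]

s(s(c))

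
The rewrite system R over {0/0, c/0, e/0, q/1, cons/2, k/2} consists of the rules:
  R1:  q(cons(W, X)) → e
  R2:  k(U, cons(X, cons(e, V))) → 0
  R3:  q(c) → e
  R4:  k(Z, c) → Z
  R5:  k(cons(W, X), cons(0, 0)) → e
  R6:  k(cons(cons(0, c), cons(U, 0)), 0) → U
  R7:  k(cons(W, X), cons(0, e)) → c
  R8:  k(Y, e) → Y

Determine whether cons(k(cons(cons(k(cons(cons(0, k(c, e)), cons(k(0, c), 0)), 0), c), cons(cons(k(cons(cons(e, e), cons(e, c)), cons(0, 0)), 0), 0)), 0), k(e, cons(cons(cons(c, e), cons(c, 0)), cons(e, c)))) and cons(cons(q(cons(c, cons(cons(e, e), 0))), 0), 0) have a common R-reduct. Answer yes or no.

Reduce t₁ = cons(k(cons(cons(k(cons(cons(0, k(c, e)), cons(k(0, c), 0)), 0), c), cons(cons(k(cons(cons(e, e), cons(e, c)), cons(0, 0)), 0), 0)), 0), k(e, cons(cons(cons(c, e), cons(c, 0)), cons(e, c)))):
1. cons(k(cons(cons(k(cons(cons(0, k(c, e)), cons(k(0, c), 0)), 0), c), cons(cons(k(cons(cons(e, e), cons(e, c)), cons(0, 0)), 0), 0)), 0), k(e, cons(cons(cons(c, e), cons(c, 0)), cons(e, c))))  →  cons(k(cons(cons(k(cons(cons(0, c), cons(k(0, c), 0)), 0), c), cons(cons(k(cons(cons(e, e), cons(e, c)), cons(0, 0)), 0), 0)), 0), k(e, cons(cons(cons(c, e), cons(c, 0)), cons(e, c))))   [R8 at 1.1.1.1.1.1.2]
2. cons(k(cons(cons(k(cons(cons(0, c), cons(k(0, c), 0)), 0), c), cons(cons(k(cons(cons(e, e), cons(e, c)), cons(0, 0)), 0), 0)), 0), k(e, cons(cons(cons(c, e), cons(c, 0)), cons(e, c))))  →  cons(k(cons(cons(k(0, c), c), cons(cons(k(cons(cons(e, e), cons(e, c)), cons(0, 0)), 0), 0)), 0), k(e, cons(cons(cons(c, e), cons(c, 0)), cons(e, c))))   [R6 at 1.1.1.1]
3. cons(k(cons(cons(k(0, c), c), cons(cons(k(cons(cons(e, e), cons(e, c)), cons(0, 0)), 0), 0)), 0), k(e, cons(cons(cons(c, e), cons(c, 0)), cons(e, c))))  →  cons(k(cons(cons(0, c), cons(cons(k(cons(cons(e, e), cons(e, c)), cons(0, 0)), 0), 0)), 0), k(e, cons(cons(cons(c, e), cons(c, 0)), cons(e, c))))   [R4 at 1.1.1.1]
4. cons(k(cons(cons(0, c), cons(cons(k(cons(cons(e, e), cons(e, c)), cons(0, 0)), 0), 0)), 0), k(e, cons(cons(cons(c, e), cons(c, 0)), cons(e, c))))  →  cons(cons(k(cons(cons(e, e), cons(e, c)), cons(0, 0)), 0), k(e, cons(cons(cons(c, e), cons(c, 0)), cons(e, c))))   [R6 at 1]
5. cons(cons(k(cons(cons(e, e), cons(e, c)), cons(0, 0)), 0), k(e, cons(cons(cons(c, e), cons(c, 0)), cons(e, c))))  →  cons(cons(e, 0), k(e, cons(cons(cons(c, e), cons(c, 0)), cons(e, c))))   [R5 at 1.1]
6. cons(cons(e, 0), k(e, cons(cons(cons(c, e), cons(c, 0)), cons(e, c))))  →  cons(cons(e, 0), 0)   [R2 at 2]

Reduce t₂ = cons(cons(q(cons(c, cons(cons(e, e), 0))), 0), 0):
1. cons(cons(q(cons(c, cons(cons(e, e), 0))), 0), 0)  →  cons(cons(e, 0), 0)   [R1 at 1.1]

yes — NF(t₁) = cons(cons(e, 0), 0), NF(t₂) = cons(cons(e, 0), 0)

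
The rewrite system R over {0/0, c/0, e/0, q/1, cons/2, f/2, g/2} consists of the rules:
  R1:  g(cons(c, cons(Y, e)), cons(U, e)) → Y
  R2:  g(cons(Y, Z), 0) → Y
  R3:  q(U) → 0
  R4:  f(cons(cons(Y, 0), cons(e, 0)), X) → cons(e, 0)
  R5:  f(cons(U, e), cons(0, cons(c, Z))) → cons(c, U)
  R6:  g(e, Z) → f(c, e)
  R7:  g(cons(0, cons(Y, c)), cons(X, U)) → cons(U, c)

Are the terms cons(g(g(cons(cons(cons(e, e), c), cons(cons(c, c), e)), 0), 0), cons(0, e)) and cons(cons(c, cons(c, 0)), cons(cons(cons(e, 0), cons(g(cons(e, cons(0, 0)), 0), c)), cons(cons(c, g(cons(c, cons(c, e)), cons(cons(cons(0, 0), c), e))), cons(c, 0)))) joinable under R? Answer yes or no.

no — NF(t₁) = cons(cons(e, e), cons(0, e)), NF(t₂) = cons(cons(c, cons(c, 0)), cons(cons(cons(e, 0), cons(e, c)), cons(cons(c, c), cons(c, 0))))

Reduce t₁ = cons(g(g(cons(cons(cons(e, e), c), cons(cons(c, c), e)), 0), 0), cons(0, e)):
1. cons(g(g(cons(cons(cons(e, e), c), cons(cons(c, c), e)), 0), 0), cons(0, e))  →  cons(g(cons(cons(e, e), c), 0), cons(0, e))   [R2 at 1.1]
2. cons(g(cons(cons(e, e), c), 0), cons(0, e))  →  cons(cons(e, e), cons(0, e))   [R2 at 1]

Reduce t₂ = cons(cons(c, cons(c, 0)), cons(cons(cons(e, 0), cons(g(cons(e, cons(0, 0)), 0), c)), cons(cons(c, g(cons(c, cons(c, e)), cons(cons(cons(0, 0), c), e))), cons(c, 0)))):
1. cons(cons(c, cons(c, 0)), cons(cons(cons(e, 0), cons(g(cons(e, cons(0, 0)), 0), c)), cons(cons(c, g(cons(c, cons(c, e)), cons(cons(cons(0, 0), c), e))), cons(c, 0))))  →  cons(cons(c, cons(c, 0)), cons(cons(cons(e, 0), cons(e, c)), cons(cons(c, g(cons(c, cons(c, e)), cons(cons(cons(0, 0), c), e))), cons(c, 0))))   [R2 at 2.1.2.1]
2. cons(cons(c, cons(c, 0)), cons(cons(cons(e, 0), cons(e, c)), cons(cons(c, g(cons(c, cons(c, e)), cons(cons(cons(0, 0), c), e))), cons(c, 0))))  →  cons(cons(c, cons(c, 0)), cons(cons(cons(e, 0), cons(e, c)), cons(cons(c, c), cons(c, 0))))   [R1 at 2.2.1.2]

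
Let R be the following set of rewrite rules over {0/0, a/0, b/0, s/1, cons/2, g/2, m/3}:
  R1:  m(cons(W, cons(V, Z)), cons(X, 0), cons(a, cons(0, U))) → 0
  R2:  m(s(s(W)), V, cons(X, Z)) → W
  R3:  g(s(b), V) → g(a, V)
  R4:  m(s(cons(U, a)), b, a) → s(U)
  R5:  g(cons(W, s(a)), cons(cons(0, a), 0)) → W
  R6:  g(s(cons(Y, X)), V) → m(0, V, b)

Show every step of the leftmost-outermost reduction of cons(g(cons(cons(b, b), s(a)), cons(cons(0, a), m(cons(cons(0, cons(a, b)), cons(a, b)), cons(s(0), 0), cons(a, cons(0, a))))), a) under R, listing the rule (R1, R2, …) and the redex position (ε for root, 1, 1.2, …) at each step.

cons(cons(b, b), a)

1. cons(g(cons(cons(b, b), s(a)), cons(cons(0, a), m(cons(cons(0, cons(a, b)), cons(a, b)), cons(s(0), 0), cons(a, cons(0, a))))), a)  →  cons(g(cons(cons(b, b), s(a)), cons(cons(0, a), 0)), a)   [R1 at 1.2.2]
2. cons(g(cons(cons(b, b), s(a)), cons(cons(0, a), 0)), a)  →  cons(cons(b, b), a)   [R5 at 1]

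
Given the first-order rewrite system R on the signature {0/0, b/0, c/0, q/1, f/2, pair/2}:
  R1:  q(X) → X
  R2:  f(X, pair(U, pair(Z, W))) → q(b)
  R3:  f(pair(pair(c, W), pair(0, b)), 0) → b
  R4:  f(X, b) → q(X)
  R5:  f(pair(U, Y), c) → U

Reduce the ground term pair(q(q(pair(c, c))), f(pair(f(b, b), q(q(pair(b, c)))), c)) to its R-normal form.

1. pair(q(q(pair(c, c))), f(pair(f(b, b), q(q(pair(b, c)))), c))  →  pair(q(pair(c, c)), f(pair(f(b, b), q(q(pair(b, c)))), c))   [R1 at 1]
2. pair(q(pair(c, c)), f(pair(f(b, b), q(q(pair(b, c)))), c))  →  pair(pair(c, c), f(pair(f(b, b), q(q(pair(b, c)))), c))   [R1 at 1]
3. pair(pair(c, c), f(pair(f(b, b), q(q(pair(b, c)))), c))  →  pair(pair(c, c), f(b, b))   [R5 at 2]
4. pair(pair(c, c), f(b, b))  →  pair(pair(c, c), q(b))   [R4 at 2]
5. pair(pair(c, c), q(b))  →  pair(pair(c, c), b)   [R1 at 2]

pair(pair(c, c), b)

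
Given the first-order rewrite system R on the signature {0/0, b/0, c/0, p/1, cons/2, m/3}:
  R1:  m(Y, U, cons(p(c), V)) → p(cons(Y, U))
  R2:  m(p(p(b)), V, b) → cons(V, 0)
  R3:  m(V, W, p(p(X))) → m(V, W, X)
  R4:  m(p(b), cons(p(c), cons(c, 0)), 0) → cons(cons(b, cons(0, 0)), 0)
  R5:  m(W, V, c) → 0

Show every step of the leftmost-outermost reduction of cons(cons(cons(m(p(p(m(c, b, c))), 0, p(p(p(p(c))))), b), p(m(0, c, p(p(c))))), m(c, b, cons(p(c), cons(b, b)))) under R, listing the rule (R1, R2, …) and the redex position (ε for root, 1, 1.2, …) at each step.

cons(cons(cons(0, b), p(0)), p(cons(c, b)))

1. cons(cons(cons(m(p(p(m(c, b, c))), 0, p(p(p(p(c))))), b), p(m(0, c, p(p(c))))), m(c, b, cons(p(c), cons(b, b))))  →  cons(cons(cons(m(p(p(m(c, b, c))), 0, p(p(c))), b), p(m(0, c, p(p(c))))), m(c, b, cons(p(c), cons(b, b))))   [R3 at 1.1.1]
2. cons(cons(cons(m(p(p(m(c, b, c))), 0, p(p(c))), b), p(m(0, c, p(p(c))))), m(c, b, cons(p(c), cons(b, b))))  →  cons(cons(cons(m(p(p(m(c, b, c))), 0, c), b), p(m(0, c, p(p(c))))), m(c, b, cons(p(c), cons(b, b))))   [R3 at 1.1.1]
3. cons(cons(cons(m(p(p(m(c, b, c))), 0, c), b), p(m(0, c, p(p(c))))), m(c, b, cons(p(c), cons(b, b))))  →  cons(cons(cons(0, b), p(m(0, c, p(p(c))))), m(c, b, cons(p(c), cons(b, b))))   [R5 at 1.1.1]
4. cons(cons(cons(0, b), p(m(0, c, p(p(c))))), m(c, b, cons(p(c), cons(b, b))))  →  cons(cons(cons(0, b), p(m(0, c, c))), m(c, b, cons(p(c), cons(b, b))))   [R3 at 1.2.1]
5. cons(cons(cons(0, b), p(m(0, c, c))), m(c, b, cons(p(c), cons(b, b))))  →  cons(cons(cons(0, b), p(0)), m(c, b, cons(p(c), cons(b, b))))   [R5 at 1.2.1]
6. cons(cons(cons(0, b), p(0)), m(c, b, cons(p(c), cons(b, b))))  →  cons(cons(cons(0, b), p(0)), p(cons(c, b)))   [R1 at 2]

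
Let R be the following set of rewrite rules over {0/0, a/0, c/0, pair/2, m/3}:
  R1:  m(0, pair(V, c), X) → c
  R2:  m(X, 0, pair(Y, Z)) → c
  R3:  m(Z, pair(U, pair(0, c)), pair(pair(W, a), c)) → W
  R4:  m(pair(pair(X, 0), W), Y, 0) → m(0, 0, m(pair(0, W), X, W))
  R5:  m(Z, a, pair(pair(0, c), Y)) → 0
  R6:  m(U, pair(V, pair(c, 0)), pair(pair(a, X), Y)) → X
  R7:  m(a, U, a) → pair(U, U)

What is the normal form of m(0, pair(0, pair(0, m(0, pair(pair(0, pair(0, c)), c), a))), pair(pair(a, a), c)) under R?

1. m(0, pair(0, pair(0, m(0, pair(pair(0, pair(0, c)), c), a))), pair(pair(a, a), c))  →  m(0, pair(0, pair(0, c)), pair(pair(a, a), c))   [R1 at 2.2.2]
2. m(0, pair(0, pair(0, c)), pair(pair(a, a), c))  →  a   [R3 at ε]

a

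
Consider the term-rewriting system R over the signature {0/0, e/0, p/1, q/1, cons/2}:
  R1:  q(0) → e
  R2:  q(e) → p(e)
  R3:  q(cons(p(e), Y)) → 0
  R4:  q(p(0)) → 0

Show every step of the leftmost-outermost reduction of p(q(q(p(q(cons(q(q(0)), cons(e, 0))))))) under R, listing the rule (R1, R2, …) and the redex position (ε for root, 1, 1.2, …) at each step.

1. p(q(q(p(q(cons(q(q(0)), cons(e, 0)))))))  →  p(q(q(p(q(cons(q(e), cons(e, 0)))))))   [R1 at 1.1.1.1.1.1.1]
2. p(q(q(p(q(cons(q(e), cons(e, 0)))))))  →  p(q(q(p(q(cons(p(e), cons(e, 0)))))))   [R2 at 1.1.1.1.1.1]
3. p(q(q(p(q(cons(p(e), cons(e, 0)))))))  →  p(q(q(p(0))))   [R3 at 1.1.1.1]
4. p(q(q(p(0))))  →  p(q(0))   [R4 at 1.1]
5. p(q(0))  →  p(e)   [R1 at 1]

p(e)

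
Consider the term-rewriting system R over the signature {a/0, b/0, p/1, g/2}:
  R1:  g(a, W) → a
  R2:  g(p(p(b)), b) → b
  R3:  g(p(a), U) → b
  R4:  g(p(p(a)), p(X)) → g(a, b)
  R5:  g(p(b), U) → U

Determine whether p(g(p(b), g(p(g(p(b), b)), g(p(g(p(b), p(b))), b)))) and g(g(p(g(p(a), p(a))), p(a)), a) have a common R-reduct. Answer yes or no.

no — NF(t₁) = p(b), NF(t₂) = b

Reduce t₁ = p(g(p(b), g(p(g(p(b), b)), g(p(g(p(b), p(b))), b)))):
1. p(g(p(b), g(p(g(p(b), b)), g(p(g(p(b), p(b))), b))))  →  p(g(p(g(p(b), b)), g(p(g(p(b), p(b))), b)))   [R5 at 1]
2. p(g(p(g(p(b), b)), g(p(g(p(b), p(b))), b)))  →  p(g(p(b), g(p(g(p(b), p(b))), b)))   [R5 at 1.1.1]
3. p(g(p(b), g(p(g(p(b), p(b))), b)))  →  p(g(p(g(p(b), p(b))), b))   [R5 at 1]
4. p(g(p(g(p(b), p(b))), b))  →  p(g(p(p(b)), b))   [R5 at 1.1.1]
5. p(g(p(p(b)), b))  →  p(b)   [R2 at 1]

Reduce t₂ = g(g(p(g(p(a), p(a))), p(a)), a):
1. g(g(p(g(p(a), p(a))), p(a)), a)  →  g(g(p(b), p(a)), a)   [R3 at 1.1.1]
2. g(g(p(b), p(a)), a)  →  g(p(a), a)   [R5 at 1]
3. g(p(a), a)  →  b   [R3 at ε]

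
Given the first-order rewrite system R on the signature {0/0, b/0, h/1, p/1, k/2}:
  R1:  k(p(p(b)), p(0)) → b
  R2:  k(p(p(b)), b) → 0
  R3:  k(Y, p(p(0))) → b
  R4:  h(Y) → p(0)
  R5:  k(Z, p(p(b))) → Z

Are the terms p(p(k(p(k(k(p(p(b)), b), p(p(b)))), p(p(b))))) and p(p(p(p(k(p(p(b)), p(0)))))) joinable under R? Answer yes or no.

no — NF(t₁) = p(p(p(0))), NF(t₂) = p(p(p(p(b))))

Reduce t₁ = p(p(k(p(k(k(p(p(b)), b), p(p(b)))), p(p(b))))):
1. p(p(k(p(k(k(p(p(b)), b), p(p(b)))), p(p(b)))))  →  p(p(p(k(k(p(p(b)), b), p(p(b))))))   [R5 at 1.1]
2. p(p(p(k(k(p(p(b)), b), p(p(b))))))  →  p(p(p(k(p(p(b)), b))))   [R5 at 1.1.1]
3. p(p(p(k(p(p(b)), b))))  →  p(p(p(0)))   [R2 at 1.1.1]

Reduce t₂ = p(p(p(p(k(p(p(b)), p(0)))))):
1. p(p(p(p(k(p(p(b)), p(0))))))  →  p(p(p(p(b))))   [R1 at 1.1.1.1]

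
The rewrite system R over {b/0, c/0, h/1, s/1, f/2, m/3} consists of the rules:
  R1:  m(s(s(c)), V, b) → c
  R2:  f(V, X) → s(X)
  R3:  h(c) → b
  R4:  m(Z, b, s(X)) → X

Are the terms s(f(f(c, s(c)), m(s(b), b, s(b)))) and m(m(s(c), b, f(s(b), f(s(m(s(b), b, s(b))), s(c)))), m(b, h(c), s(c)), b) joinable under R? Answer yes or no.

Reduce t₁ = s(f(f(c, s(c)), m(s(b), b, s(b)))):
1. s(f(f(c, s(c)), m(s(b), b, s(b))))  →  s(s(m(s(b), b, s(b))))   [R2 at 1]
2. s(s(m(s(b), b, s(b))))  →  s(s(b))   [R4 at 1.1]

Reduce t₂ = m(m(s(c), b, f(s(b), f(s(m(s(b), b, s(b))), s(c)))), m(b, h(c), s(c)), b):
1. m(m(s(c), b, f(s(b), f(s(m(s(b), b, s(b))), s(c)))), m(b, h(c), s(c)), b)  →  m(m(s(c), b, s(f(s(m(s(b), b, s(b))), s(c)))), m(b, h(c), s(c)), b)   [R2 at 1.3]
2. m(m(s(c), b, s(f(s(m(s(b), b, s(b))), s(c)))), m(b, h(c), s(c)), b)  →  m(f(s(m(s(b), b, s(b))), s(c)), m(b, h(c), s(c)), b)   [R4 at 1]
3. m(f(s(m(s(b), b, s(b))), s(c)), m(b, h(c), s(c)), b)  →  m(s(s(c)), m(b, h(c), s(c)), b)   [R2 at 1]
4. m(s(s(c)), m(b, h(c), s(c)), b)  →  c   [R1 at ε]

no — NF(t₁) = s(s(b)), NF(t₂) = c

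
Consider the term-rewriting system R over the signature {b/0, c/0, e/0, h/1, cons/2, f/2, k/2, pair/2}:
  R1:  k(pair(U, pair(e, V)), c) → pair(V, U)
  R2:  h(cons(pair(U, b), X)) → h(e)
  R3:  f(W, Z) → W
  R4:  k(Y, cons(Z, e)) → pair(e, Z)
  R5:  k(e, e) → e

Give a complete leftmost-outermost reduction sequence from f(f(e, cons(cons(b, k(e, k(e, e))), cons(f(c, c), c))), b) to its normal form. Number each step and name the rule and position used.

e

1. f(f(e, cons(cons(b, k(e, k(e, e))), cons(f(c, c), c))), b)  →  f(e, cons(cons(b, k(e, k(e, e))), cons(f(c, c), c)))   [R3 at ε]
2. f(e, cons(cons(b, k(e, k(e, e))), cons(f(c, c), c)))  →  e   [R3 at ε]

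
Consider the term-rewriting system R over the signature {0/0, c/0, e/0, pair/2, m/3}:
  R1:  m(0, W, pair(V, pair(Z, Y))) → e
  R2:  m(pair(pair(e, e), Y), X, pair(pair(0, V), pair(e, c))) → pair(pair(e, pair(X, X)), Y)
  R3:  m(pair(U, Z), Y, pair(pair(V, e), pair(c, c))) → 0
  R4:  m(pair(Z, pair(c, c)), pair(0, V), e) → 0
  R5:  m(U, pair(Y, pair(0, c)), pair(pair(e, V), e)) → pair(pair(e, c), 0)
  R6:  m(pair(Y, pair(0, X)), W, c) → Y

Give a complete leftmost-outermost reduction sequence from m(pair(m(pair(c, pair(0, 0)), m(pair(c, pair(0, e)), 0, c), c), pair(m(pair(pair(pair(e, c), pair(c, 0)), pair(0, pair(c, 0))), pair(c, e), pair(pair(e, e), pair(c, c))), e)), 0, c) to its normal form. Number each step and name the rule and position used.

c

1. m(pair(m(pair(c, pair(0, 0)), m(pair(c, pair(0, e)), 0, c), c), pair(m(pair(pair(pair(e, c), pair(c, 0)), pair(0, pair(c, 0))), pair(c, e), pair(pair(e, e), pair(c, c))), e)), 0, c)  →  m(pair(c, pair(m(pair(pair(pair(e, c), pair(c, 0)), pair(0, pair(c, 0))), pair(c, e), pair(pair(e, e), pair(c, c))), e)), 0, c)   [R6 at 1.1]
2. m(pair(c, pair(m(pair(pair(pair(e, c), pair(c, 0)), pair(0, pair(c, 0))), pair(c, e), pair(pair(e, e), pair(c, c))), e)), 0, c)  →  m(pair(c, pair(0, e)), 0, c)   [R3 at 1.2.1]
3. m(pair(c, pair(0, e)), 0, c)  →  c   [R6 at ε]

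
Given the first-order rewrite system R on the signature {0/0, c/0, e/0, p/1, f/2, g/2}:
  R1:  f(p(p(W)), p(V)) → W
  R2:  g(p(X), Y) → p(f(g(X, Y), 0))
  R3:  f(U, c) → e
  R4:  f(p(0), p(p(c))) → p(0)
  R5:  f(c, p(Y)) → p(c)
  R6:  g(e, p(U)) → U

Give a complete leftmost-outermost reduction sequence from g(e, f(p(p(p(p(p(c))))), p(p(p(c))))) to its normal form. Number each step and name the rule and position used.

p(p(c))

1. g(e, f(p(p(p(p(p(c))))), p(p(p(c)))))  →  g(e, p(p(p(c))))   [R1 at 2]
2. g(e, p(p(p(c))))  →  p(p(c))   [R6 at ε]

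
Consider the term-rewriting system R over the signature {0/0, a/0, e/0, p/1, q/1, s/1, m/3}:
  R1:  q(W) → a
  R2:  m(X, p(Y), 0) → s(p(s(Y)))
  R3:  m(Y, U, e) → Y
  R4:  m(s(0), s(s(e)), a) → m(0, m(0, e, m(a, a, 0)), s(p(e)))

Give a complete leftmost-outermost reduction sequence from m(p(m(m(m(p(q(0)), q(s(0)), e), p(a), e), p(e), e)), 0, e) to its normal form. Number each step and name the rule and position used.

1. m(p(m(m(m(p(q(0)), q(s(0)), e), p(a), e), p(e), e)), 0, e)  →  p(m(m(m(p(q(0)), q(s(0)), e), p(a), e), p(e), e))   [R3 at ε]
2. p(m(m(m(p(q(0)), q(s(0)), e), p(a), e), p(e), e))  →  p(m(m(p(q(0)), q(s(0)), e), p(a), e))   [R3 at 1]
3. p(m(m(p(q(0)), q(s(0)), e), p(a), e))  →  p(m(p(q(0)), q(s(0)), e))   [R3 at 1]
4. p(m(p(q(0)), q(s(0)), e))  →  p(p(q(0)))   [R3 at 1]
5. p(p(q(0)))  →  p(p(a))   [R1 at 1.1]

p(p(a))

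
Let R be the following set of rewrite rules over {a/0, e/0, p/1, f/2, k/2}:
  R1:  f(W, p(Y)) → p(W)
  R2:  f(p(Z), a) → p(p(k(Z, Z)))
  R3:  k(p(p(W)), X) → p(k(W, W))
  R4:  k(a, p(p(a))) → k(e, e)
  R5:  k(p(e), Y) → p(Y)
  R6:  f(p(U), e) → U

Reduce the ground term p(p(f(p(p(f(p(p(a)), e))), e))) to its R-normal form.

p(p(p(p(a))))

1. p(p(f(p(p(f(p(p(a)), e))), e)))  →  p(p(p(f(p(p(a)), e))))   [R6 at 1.1]
2. p(p(p(f(p(p(a)), e))))  →  p(p(p(p(a))))   [R6 at 1.1.1]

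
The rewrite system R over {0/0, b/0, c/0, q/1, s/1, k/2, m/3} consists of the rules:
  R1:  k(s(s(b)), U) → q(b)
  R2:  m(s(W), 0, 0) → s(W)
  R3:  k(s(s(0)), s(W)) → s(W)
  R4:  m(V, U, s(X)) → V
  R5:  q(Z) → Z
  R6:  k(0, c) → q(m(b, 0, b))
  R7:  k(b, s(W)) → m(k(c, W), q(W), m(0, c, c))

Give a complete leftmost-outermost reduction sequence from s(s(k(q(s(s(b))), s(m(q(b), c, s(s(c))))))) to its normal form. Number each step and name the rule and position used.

1. s(s(k(q(s(s(b))), s(m(q(b), c, s(s(c)))))))  →  s(s(k(s(s(b)), s(m(q(b), c, s(s(c)))))))   [R5 at 1.1.1]
2. s(s(k(s(s(b)), s(m(q(b), c, s(s(c)))))))  →  s(s(q(b)))   [R1 at 1.1]
3. s(s(q(b)))  →  s(s(b))   [R5 at 1.1]

s(s(b))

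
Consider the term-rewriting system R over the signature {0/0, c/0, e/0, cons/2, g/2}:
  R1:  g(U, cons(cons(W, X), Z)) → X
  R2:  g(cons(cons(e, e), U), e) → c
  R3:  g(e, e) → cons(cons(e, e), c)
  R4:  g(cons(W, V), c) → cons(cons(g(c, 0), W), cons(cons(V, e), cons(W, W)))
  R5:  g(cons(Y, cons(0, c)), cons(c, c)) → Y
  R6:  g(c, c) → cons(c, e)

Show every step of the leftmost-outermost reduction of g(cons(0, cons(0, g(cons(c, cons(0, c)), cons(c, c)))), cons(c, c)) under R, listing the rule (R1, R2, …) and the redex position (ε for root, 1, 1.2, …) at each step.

1. g(cons(0, cons(0, g(cons(c, cons(0, c)), cons(c, c)))), cons(c, c))  →  g(cons(0, cons(0, c)), cons(c, c))   [R5 at 1.2.2]
2. g(cons(0, cons(0, c)), cons(c, c))  →  0   [R5 at ε]

0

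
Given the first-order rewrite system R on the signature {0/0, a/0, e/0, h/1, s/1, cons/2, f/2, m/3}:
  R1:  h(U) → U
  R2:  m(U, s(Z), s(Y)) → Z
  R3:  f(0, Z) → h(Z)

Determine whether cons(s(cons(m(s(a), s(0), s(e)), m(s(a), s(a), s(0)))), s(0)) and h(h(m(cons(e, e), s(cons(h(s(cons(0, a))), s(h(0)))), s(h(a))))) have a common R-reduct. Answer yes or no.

Reduce t₁ = cons(s(cons(m(s(a), s(0), s(e)), m(s(a), s(a), s(0)))), s(0)):
1. cons(s(cons(m(s(a), s(0), s(e)), m(s(a), s(a), s(0)))), s(0))  →  cons(s(cons(0, m(s(a), s(a), s(0)))), s(0))   [R2 at 1.1.1]
2. cons(s(cons(0, m(s(a), s(a), s(0)))), s(0))  →  cons(s(cons(0, a)), s(0))   [R2 at 1.1.2]

Reduce t₂ = h(h(m(cons(e, e), s(cons(h(s(cons(0, a))), s(h(0)))), s(h(a))))):
1. h(h(m(cons(e, e), s(cons(h(s(cons(0, a))), s(h(0)))), s(h(a)))))  →  h(m(cons(e, e), s(cons(h(s(cons(0, a))), s(h(0)))), s(h(a))))   [R1 at ε]
2. h(m(cons(e, e), s(cons(h(s(cons(0, a))), s(h(0)))), s(h(a))))  →  m(cons(e, e), s(cons(h(s(cons(0, a))), s(h(0)))), s(h(a)))   [R1 at ε]
3. m(cons(e, e), s(cons(h(s(cons(0, a))), s(h(0)))), s(h(a)))  →  cons(h(s(cons(0, a))), s(h(0)))   [R2 at ε]
4. cons(h(s(cons(0, a))), s(h(0)))  →  cons(s(cons(0, a)), s(h(0)))   [R1 at 1]
5. cons(s(cons(0, a)), s(h(0)))  →  cons(s(cons(0, a)), s(0))   [R1 at 2.1]

yes — NF(t₁) = cons(s(cons(0, a)), s(0)), NF(t₂) = cons(s(cons(0, a)), s(0))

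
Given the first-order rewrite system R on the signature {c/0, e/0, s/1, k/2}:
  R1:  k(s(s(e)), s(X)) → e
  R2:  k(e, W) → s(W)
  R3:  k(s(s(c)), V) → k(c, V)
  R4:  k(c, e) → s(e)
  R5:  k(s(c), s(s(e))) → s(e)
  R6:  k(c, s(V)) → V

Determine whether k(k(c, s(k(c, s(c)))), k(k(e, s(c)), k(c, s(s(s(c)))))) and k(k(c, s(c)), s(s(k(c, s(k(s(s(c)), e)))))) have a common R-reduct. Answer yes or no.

no — NF(t₁) = c, NF(t₂) = s(s(e))

Reduce t₁ = k(k(c, s(k(c, s(c)))), k(k(e, s(c)), k(c, s(s(s(c)))))):
1. k(k(c, s(k(c, s(c)))), k(k(e, s(c)), k(c, s(s(s(c))))))  →  k(k(c, s(c)), k(k(e, s(c)), k(c, s(s(s(c))))))   [R6 at 1]
2. k(k(c, s(c)), k(k(e, s(c)), k(c, s(s(s(c))))))  →  k(c, k(k(e, s(c)), k(c, s(s(s(c))))))   [R6 at 1]
3. k(c, k(k(e, s(c)), k(c, s(s(s(c))))))  →  k(c, k(s(s(c)), k(c, s(s(s(c))))))   [R2 at 2.1]
4. k(c, k(s(s(c)), k(c, s(s(s(c))))))  →  k(c, k(c, k(c, s(s(s(c))))))   [R3 at 2]
5. k(c, k(c, k(c, s(s(s(c))))))  →  k(c, k(c, s(s(c))))   [R6 at 2.2]
6. k(c, k(c, s(s(c))))  →  k(c, s(c))   [R6 at 2]
7. k(c, s(c))  →  c   [R6 at ε]

Reduce t₂ = k(k(c, s(c)), s(s(k(c, s(k(s(s(c)), e)))))):
1. k(k(c, s(c)), s(s(k(c, s(k(s(s(c)), e))))))  →  k(c, s(s(k(c, s(k(s(s(c)), e))))))   [R6 at 1]
2. k(c, s(s(k(c, s(k(s(s(c)), e))))))  →  s(k(c, s(k(s(s(c)), e))))   [R6 at ε]
3. s(k(c, s(k(s(s(c)), e))))  →  s(k(s(s(c)), e))   [R6 at 1]
4. s(k(s(s(c)), e))  →  s(k(c, e))   [R3 at 1]
5. s(k(c, e))  →  s(s(e))   [R4 at 1]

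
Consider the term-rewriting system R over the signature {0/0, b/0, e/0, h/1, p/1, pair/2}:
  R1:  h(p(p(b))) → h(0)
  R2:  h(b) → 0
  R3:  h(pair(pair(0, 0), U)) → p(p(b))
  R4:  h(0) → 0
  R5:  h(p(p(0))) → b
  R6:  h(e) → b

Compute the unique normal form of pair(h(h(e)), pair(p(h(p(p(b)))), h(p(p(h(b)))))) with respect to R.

pair(0, pair(p(0), b))

1. pair(h(h(e)), pair(p(h(p(p(b)))), h(p(p(h(b))))))  →  pair(h(b), pair(p(h(p(p(b)))), h(p(p(h(b))))))   [R6 at 1.1]
2. pair(h(b), pair(p(h(p(p(b)))), h(p(p(h(b))))))  →  pair(0, pair(p(h(p(p(b)))), h(p(p(h(b))))))   [R2 at 1]
3. pair(0, pair(p(h(p(p(b)))), h(p(p(h(b))))))  →  pair(0, pair(p(h(0)), h(p(p(h(b))))))   [R1 at 2.1.1]
4. pair(0, pair(p(h(0)), h(p(p(h(b))))))  →  pair(0, pair(p(0), h(p(p(h(b))))))   [R4 at 2.1.1]
5. pair(0, pair(p(0), h(p(p(h(b))))))  →  pair(0, pair(p(0), h(p(p(0)))))   [R2 at 2.2.1.1.1]
6. pair(0, pair(p(0), h(p(p(0)))))  →  pair(0, pair(p(0), b))   [R5 at 2.2]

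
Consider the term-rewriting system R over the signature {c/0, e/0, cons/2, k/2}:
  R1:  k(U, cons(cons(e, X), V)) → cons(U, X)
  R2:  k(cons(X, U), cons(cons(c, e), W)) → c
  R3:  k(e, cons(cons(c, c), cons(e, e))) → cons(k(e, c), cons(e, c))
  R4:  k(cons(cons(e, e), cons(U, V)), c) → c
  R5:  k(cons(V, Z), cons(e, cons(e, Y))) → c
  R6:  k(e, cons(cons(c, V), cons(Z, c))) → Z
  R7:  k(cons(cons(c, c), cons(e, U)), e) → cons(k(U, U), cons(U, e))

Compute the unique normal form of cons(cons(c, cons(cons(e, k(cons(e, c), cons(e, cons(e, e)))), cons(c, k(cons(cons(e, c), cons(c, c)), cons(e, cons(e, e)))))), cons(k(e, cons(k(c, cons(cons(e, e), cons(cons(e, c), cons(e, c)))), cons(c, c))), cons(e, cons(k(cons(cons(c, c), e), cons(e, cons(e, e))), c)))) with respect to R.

cons(cons(c, cons(cons(e, c), cons(c, c))), cons(c, cons(e, cons(c, c))))

1. cons(cons(c, cons(cons(e, k(cons(e, c), cons(e, cons(e, e)))), cons(c, k(cons(cons(e, c), cons(c, c)), cons(e, cons(e, e)))))), cons(k(e, cons(k(c, cons(cons(e, e), cons(cons(e, c), cons(e, c)))), cons(c, c))), cons(e, cons(k(cons(cons(c, c), e), cons(e, cons(e, e))), c))))  →  cons(cons(c, cons(cons(e, c), cons(c, k(cons(cons(e, c), cons(c, c)), cons(e, cons(e, e)))))), cons(k(e, cons(k(c, cons(cons(e, e), cons(cons(e, c), cons(e, c)))), cons(c, c))), cons(e, cons(k(cons(cons(c, c), e), cons(e, cons(e, e))), c))))   [R5 at 1.2.1.2]
2. cons(cons(c, cons(cons(e, c), cons(c, k(cons(cons(e, c), cons(c, c)), cons(e, cons(e, e)))))), cons(k(e, cons(k(c, cons(cons(e, e), cons(cons(e, c), cons(e, c)))), cons(c, c))), cons(e, cons(k(cons(cons(c, c), e), cons(e, cons(e, e))), c))))  →  cons(cons(c, cons(cons(e, c), cons(c, c))), cons(k(e, cons(k(c, cons(cons(e, e), cons(cons(e, c), cons(e, c)))), cons(c, c))), cons(e, cons(k(cons(cons(c, c), e), cons(e, cons(e, e))), c))))   [R5 at 1.2.2.2]
3. cons(cons(c, cons(cons(e, c), cons(c, c))), cons(k(e, cons(k(c, cons(cons(e, e), cons(cons(e, c), cons(e, c)))), cons(c, c))), cons(e, cons(k(cons(cons(c, c), e), cons(e, cons(e, e))), c))))  →  cons(cons(c, cons(cons(e, c), cons(c, c))), cons(k(e, cons(cons(c, e), cons(c, c))), cons(e, cons(k(cons(cons(c, c), e), cons(e, cons(e, e))), c))))   [R1 at 2.1.2.1]
4. cons(cons(c, cons(cons(e, c), cons(c, c))), cons(k(e, cons(cons(c, e), cons(c, c))), cons(e, cons(k(cons(cons(c, c), e), cons(e, cons(e, e))), c))))  →  cons(cons(c, cons(cons(e, c), cons(c, c))), cons(c, cons(e, cons(k(cons(cons(c, c), e), cons(e, cons(e, e))), c))))   [R6 at 2.1]
5. cons(cons(c, cons(cons(e, c), cons(c, c))), cons(c, cons(e, cons(k(cons(cons(c, c), e), cons(e, cons(e, e))), c))))  →  cons(cons(c, cons(cons(e, c), cons(c, c))), cons(c, cons(e, cons(c, c))))   [R5 at 2.2.2.1]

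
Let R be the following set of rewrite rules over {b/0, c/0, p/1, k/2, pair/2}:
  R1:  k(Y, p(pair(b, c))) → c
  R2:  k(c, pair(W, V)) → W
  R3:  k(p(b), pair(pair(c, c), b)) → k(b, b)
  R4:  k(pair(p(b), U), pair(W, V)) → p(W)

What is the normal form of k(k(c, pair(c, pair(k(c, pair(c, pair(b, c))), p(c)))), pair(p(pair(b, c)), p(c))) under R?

p(pair(b, c))

1. k(k(c, pair(c, pair(k(c, pair(c, pair(b, c))), p(c)))), pair(p(pair(b, c)), p(c)))  →  k(c, pair(p(pair(b, c)), p(c)))   [R2 at 1]
2. k(c, pair(p(pair(b, c)), p(c)))  →  p(pair(b, c))   [R2 at ε]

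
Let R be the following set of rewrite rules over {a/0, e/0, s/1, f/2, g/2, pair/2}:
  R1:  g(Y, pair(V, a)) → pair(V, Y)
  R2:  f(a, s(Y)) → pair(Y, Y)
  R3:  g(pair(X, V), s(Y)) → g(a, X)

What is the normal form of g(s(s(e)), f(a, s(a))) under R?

pair(a, s(s(e)))

1. g(s(s(e)), f(a, s(a)))  →  g(s(s(e)), pair(a, a))   [R2 at 2]
2. g(s(s(e)), pair(a, a))  →  pair(a, s(s(e)))   [R1 at ε]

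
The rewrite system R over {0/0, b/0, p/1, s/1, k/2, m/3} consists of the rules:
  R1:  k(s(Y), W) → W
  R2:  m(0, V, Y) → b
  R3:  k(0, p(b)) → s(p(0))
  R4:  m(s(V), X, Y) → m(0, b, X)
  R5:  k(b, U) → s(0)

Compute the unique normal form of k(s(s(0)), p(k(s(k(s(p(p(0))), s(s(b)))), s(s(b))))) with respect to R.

p(s(s(b)))

1. k(s(s(0)), p(k(s(k(s(p(p(0))), s(s(b)))), s(s(b)))))  →  p(k(s(k(s(p(p(0))), s(s(b)))), s(s(b))))   [R1 at ε]
2. p(k(s(k(s(p(p(0))), s(s(b)))), s(s(b))))  →  p(s(s(b)))   [R1 at 1]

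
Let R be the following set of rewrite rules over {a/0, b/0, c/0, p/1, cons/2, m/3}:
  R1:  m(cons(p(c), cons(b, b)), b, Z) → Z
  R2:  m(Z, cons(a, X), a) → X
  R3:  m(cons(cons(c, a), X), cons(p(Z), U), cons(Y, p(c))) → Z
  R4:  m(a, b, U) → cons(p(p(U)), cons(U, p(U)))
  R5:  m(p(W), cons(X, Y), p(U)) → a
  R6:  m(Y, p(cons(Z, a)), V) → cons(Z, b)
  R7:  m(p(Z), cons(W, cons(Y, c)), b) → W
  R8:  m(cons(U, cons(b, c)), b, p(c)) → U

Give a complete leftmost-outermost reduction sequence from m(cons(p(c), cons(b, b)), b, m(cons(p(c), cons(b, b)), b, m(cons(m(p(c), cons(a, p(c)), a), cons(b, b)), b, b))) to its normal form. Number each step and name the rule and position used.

1. m(cons(p(c), cons(b, b)), b, m(cons(p(c), cons(b, b)), b, m(cons(m(p(c), cons(a, p(c)), a), cons(b, b)), b, b)))  →  m(cons(p(c), cons(b, b)), b, m(cons(m(p(c), cons(a, p(c)), a), cons(b, b)), b, b))   [R1 at ε]
2. m(cons(p(c), cons(b, b)), b, m(cons(m(p(c), cons(a, p(c)), a), cons(b, b)), b, b))  →  m(cons(m(p(c), cons(a, p(c)), a), cons(b, b)), b, b)   [R1 at ε]
3. m(cons(m(p(c), cons(a, p(c)), a), cons(b, b)), b, b)  →  m(cons(p(c), cons(b, b)), b, b)   [R2 at 1.1]
4. m(cons(p(c), cons(b, b)), b, b)  →  b   [R1 at ε]

b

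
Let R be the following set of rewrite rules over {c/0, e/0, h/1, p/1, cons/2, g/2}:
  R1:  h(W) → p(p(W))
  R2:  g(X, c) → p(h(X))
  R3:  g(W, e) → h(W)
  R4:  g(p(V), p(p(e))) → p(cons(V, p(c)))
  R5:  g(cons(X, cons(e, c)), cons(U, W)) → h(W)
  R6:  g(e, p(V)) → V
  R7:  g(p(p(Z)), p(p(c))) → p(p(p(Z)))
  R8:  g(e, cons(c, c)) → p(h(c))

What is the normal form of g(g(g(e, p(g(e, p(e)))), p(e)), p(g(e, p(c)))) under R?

c

1. g(g(g(e, p(g(e, p(e)))), p(e)), p(g(e, p(c))))  →  g(g(g(e, p(e)), p(e)), p(g(e, p(c))))   [R6 at 1.1]
2. g(g(g(e, p(e)), p(e)), p(g(e, p(c))))  →  g(g(e, p(e)), p(g(e, p(c))))   [R6 at 1.1]
3. g(g(e, p(e)), p(g(e, p(c))))  →  g(e, p(g(e, p(c))))   [R6 at 1]
4. g(e, p(g(e, p(c))))  →  g(e, p(c))   [R6 at ε]
5. g(e, p(c))  →  c   [R6 at ε]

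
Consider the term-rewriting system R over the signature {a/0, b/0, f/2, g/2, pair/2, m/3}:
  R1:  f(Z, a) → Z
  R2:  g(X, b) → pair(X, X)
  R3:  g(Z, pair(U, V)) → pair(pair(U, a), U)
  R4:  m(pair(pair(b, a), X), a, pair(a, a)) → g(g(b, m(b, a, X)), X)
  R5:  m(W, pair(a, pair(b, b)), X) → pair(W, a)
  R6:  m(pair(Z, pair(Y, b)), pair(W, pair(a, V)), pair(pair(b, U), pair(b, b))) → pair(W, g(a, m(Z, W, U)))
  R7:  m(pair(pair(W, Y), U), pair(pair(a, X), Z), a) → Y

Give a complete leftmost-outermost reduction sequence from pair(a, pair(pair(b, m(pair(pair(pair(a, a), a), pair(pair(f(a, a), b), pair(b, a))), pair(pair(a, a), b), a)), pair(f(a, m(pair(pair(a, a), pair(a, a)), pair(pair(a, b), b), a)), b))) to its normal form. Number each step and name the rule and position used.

1. pair(a, pair(pair(b, m(pair(pair(pair(a, a), a), pair(pair(f(a, a), b), pair(b, a))), pair(pair(a, a), b), a)), pair(f(a, m(pair(pair(a, a), pair(a, a)), pair(pair(a, b), b), a)), b)))  →  pair(a, pair(pair(b, a), pair(f(a, m(pair(pair(a, a), pair(a, a)), pair(pair(a, b), b), a)), b)))   [R7 at 2.1.2]
2. pair(a, pair(pair(b, a), pair(f(a, m(pair(pair(a, a), pair(a, a)), pair(pair(a, b), b), a)), b)))  →  pair(a, pair(pair(b, a), pair(f(a, a), b)))   [R7 at 2.2.1.2]
3. pair(a, pair(pair(b, a), pair(f(a, a), b)))  →  pair(a, pair(pair(b, a), pair(a, b)))   [R1 at 2.2.1]

pair(a, pair(pair(b, a), pair(a, b)))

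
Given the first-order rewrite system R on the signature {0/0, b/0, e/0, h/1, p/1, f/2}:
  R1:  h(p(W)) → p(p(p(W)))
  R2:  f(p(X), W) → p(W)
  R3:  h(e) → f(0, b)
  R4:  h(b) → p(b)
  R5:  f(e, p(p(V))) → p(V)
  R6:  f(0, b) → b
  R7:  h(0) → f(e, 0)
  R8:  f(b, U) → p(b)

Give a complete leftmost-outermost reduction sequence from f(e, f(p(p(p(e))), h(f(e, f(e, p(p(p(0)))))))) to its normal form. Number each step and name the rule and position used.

p(p(p(0)))

1. f(e, f(p(p(p(e))), h(f(e, f(e, p(p(p(0))))))))  →  f(e, p(h(f(e, f(e, p(p(p(0))))))))   [R2 at 2]
2. f(e, p(h(f(e, f(e, p(p(p(0))))))))  →  f(e, p(h(f(e, p(p(0))))))   [R5 at 2.1.1.2]
3. f(e, p(h(f(e, p(p(0))))))  →  f(e, p(h(p(0))))   [R5 at 2.1.1]
4. f(e, p(h(p(0))))  →  f(e, p(p(p(p(0)))))   [R1 at 2.1]
5. f(e, p(p(p(p(0)))))  →  p(p(p(0)))   [R5 at ε]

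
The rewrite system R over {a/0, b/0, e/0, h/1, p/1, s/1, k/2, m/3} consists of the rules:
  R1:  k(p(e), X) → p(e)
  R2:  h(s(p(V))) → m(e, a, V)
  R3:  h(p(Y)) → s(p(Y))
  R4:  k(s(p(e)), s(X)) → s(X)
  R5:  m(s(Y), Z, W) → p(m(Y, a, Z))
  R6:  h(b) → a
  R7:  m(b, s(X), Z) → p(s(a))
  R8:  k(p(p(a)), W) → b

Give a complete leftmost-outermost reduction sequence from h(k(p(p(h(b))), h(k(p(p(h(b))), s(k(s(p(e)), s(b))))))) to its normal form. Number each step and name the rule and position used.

1. h(k(p(p(h(b))), h(k(p(p(h(b))), s(k(s(p(e)), s(b)))))))  →  h(k(p(p(a)), h(k(p(p(h(b))), s(k(s(p(e)), s(b)))))))   [R6 at 1.1.1.1]
2. h(k(p(p(a)), h(k(p(p(h(b))), s(k(s(p(e)), s(b)))))))  →  h(b)   [R8 at 1]
3. h(b)  →  a   [R6 at ε]

a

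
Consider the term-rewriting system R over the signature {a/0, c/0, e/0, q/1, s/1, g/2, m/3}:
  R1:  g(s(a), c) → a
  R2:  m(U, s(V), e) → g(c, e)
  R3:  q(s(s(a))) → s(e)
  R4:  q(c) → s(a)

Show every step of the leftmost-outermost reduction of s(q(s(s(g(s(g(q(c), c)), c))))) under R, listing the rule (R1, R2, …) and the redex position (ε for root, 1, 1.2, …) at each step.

1. s(q(s(s(g(s(g(q(c), c)), c)))))  →  s(q(s(s(g(s(g(s(a), c)), c)))))   [R4 at 1.1.1.1.1.1.1]
2. s(q(s(s(g(s(g(s(a), c)), c)))))  →  s(q(s(s(g(s(a), c)))))   [R1 at 1.1.1.1.1.1]
3. s(q(s(s(g(s(a), c)))))  →  s(q(s(s(a))))   [R1 at 1.1.1.1]
4. s(q(s(s(a))))  →  s(s(e))   [R3 at 1]

s(s(e))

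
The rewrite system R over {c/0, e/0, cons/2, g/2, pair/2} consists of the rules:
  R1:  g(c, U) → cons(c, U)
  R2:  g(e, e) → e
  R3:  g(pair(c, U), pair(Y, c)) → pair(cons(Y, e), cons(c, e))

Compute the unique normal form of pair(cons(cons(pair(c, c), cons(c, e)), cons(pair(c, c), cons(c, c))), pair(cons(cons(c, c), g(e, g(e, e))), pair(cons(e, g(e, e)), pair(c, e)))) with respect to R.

pair(cons(cons(pair(c, c), cons(c, e)), cons(pair(c, c), cons(c, c))), pair(cons(cons(c, c), e), pair(cons(e, e), pair(c, e))))

1. pair(cons(cons(pair(c, c), cons(c, e)), cons(pair(c, c), cons(c, c))), pair(cons(cons(c, c), g(e, g(e, e))), pair(cons(e, g(e, e)), pair(c, e))))  →  pair(cons(cons(pair(c, c), cons(c, e)), cons(pair(c, c), cons(c, c))), pair(cons(cons(c, c), g(e, e)), pair(cons(e, g(e, e)), pair(c, e))))   [R2 at 2.1.2.2]
2. pair(cons(cons(pair(c, c), cons(c, e)), cons(pair(c, c), cons(c, c))), pair(cons(cons(c, c), g(e, e)), pair(cons(e, g(e, e)), pair(c, e))))  →  pair(cons(cons(pair(c, c), cons(c, e)), cons(pair(c, c), cons(c, c))), pair(cons(cons(c, c), e), pair(cons(e, g(e, e)), pair(c, e))))   [R2 at 2.1.2]
3. pair(cons(cons(pair(c, c), cons(c, e)), cons(pair(c, c), cons(c, c))), pair(cons(cons(c, c), e), pair(cons(e, g(e, e)), pair(c, e))))  →  pair(cons(cons(pair(c, c), cons(c, e)), cons(pair(c, c), cons(c, c))), pair(cons(cons(c, c), e), pair(cons(e, e), pair(c, e))))   [R2 at 2.2.1.2]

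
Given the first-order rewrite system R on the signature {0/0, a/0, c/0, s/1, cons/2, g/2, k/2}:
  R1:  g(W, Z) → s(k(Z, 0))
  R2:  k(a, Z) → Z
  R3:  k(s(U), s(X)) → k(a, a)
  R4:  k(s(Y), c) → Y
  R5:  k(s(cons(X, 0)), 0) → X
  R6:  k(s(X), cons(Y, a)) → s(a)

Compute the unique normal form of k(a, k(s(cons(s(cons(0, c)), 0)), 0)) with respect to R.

1. k(a, k(s(cons(s(cons(0, c)), 0)), 0))  →  k(s(cons(s(cons(0, c)), 0)), 0)   [R2 at ε]
2. k(s(cons(s(cons(0, c)), 0)), 0)  →  s(cons(0, c))   [R5 at ε]

s(cons(0, c))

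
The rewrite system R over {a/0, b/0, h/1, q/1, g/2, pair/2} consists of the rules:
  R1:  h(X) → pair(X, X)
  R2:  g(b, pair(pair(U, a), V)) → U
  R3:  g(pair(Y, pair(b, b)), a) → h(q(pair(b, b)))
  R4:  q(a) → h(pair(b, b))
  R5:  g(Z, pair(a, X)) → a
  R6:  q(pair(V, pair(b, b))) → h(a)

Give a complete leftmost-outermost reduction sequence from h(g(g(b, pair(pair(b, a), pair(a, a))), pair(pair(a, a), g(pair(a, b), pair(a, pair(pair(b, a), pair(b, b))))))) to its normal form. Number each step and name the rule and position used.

pair(a, a)

1. h(g(g(b, pair(pair(b, a), pair(a, a))), pair(pair(a, a), g(pair(a, b), pair(a, pair(pair(b, a), pair(b, b)))))))  →  pair(g(g(b, pair(pair(b, a), pair(a, a))), pair(pair(a, a), g(pair(a, b), pair(a, pair(pair(b, a), pair(b, b)))))), g(g(b, pair(pair(b, a), pair(a, a))), pair(pair(a, a), g(pair(a, b), pair(a, pair(pair(b, a), pair(b, b)))))))   [R1 at ε]
2. pair(g(g(b, pair(pair(b, a), pair(a, a))), pair(pair(a, a), g(pair(a, b), pair(a, pair(pair(b, a), pair(b, b)))))), g(g(b, pair(pair(b, a), pair(a, a))), pair(pair(a, a), g(pair(a, b), pair(a, pair(pair(b, a), pair(b, b)))))))  →  pair(g(b, pair(pair(a, a), g(pair(a, b), pair(a, pair(pair(b, a), pair(b, b)))))), g(g(b, pair(pair(b, a), pair(a, a))), pair(pair(a, a), g(pair(a, b), pair(a, pair(pair(b, a), pair(b, b)))))))   [R2 at 1.1]
3. pair(g(b, pair(pair(a, a), g(pair(a, b), pair(a, pair(pair(b, a), pair(b, b)))))), g(g(b, pair(pair(b, a), pair(a, a))), pair(pair(a, a), g(pair(a, b), pair(a, pair(pair(b, a), pair(b, b)))))))  →  pair(a, g(g(b, pair(pair(b, a), pair(a, a))), pair(pair(a, a), g(pair(a, b), pair(a, pair(pair(b, a), pair(b, b)))))))   [R2 at 1]
4. pair(a, g(g(b, pair(pair(b, a), pair(a, a))), pair(pair(a, a), g(pair(a, b), pair(a, pair(pair(b, a), pair(b, b)))))))  →  pair(a, g(b, pair(pair(a, a), g(pair(a, b), pair(a, pair(pair(b, a), pair(b, b)))))))   [R2 at 2.1]
5. pair(a, g(b, pair(pair(a, a), g(pair(a, b), pair(a, pair(pair(b, a), pair(b, b)))))))  →  pair(a, a)   [R2 at 2]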